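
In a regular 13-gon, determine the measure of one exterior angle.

Each exterior angle of a regular n-gon is 360 / n.
For n = 13: 360 / 13 = 360/13 degrees.

360/13 degrees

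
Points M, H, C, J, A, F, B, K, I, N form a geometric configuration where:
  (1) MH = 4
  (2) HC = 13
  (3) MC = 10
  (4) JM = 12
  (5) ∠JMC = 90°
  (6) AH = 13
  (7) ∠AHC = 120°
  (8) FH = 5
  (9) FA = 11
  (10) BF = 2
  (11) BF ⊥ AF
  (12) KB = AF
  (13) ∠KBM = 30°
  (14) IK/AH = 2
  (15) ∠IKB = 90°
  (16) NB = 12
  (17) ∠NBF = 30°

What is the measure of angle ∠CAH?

Step 1: By the law of cosines on triangle AHC: AC² = 13² + 13² − 2·13·13·cos(120°) = 507, so AC = 13·√3.
Step 2: By the inverse law of cosines on triangle CAH: cos(∠CAH) = ((13·√3)² + 13² − 13²) / (2·13·√3·13) = 507/585.43 = 0.866, so ∠CAH = 30°.

Therefore, the measure of angle ∠CAH = 30°.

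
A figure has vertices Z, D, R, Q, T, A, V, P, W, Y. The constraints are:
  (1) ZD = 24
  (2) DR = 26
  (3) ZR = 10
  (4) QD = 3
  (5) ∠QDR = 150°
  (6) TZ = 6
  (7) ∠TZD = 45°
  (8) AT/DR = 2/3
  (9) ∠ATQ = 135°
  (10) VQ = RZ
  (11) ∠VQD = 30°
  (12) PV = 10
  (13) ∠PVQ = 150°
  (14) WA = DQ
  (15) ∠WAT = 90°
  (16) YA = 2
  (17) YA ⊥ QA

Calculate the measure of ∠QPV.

From the given relations: VQ = RZ = 10.
Step 1: By the law of cosines on triangle PVQ: PQ² = 10² + 10² − 2·10·10·cos(150°) = 373.21, so PQ ≈ 19.32.
Step 2: By the inverse law of cosines on triangle QPV: cos(∠QPV) = (19.32² + 10² − 10²) / (2·19.32·10) = 373.21/386.37 = 0.9659, so ∠QPV = 15°.

Therefore, the measure of angle ∠QPV = 15°.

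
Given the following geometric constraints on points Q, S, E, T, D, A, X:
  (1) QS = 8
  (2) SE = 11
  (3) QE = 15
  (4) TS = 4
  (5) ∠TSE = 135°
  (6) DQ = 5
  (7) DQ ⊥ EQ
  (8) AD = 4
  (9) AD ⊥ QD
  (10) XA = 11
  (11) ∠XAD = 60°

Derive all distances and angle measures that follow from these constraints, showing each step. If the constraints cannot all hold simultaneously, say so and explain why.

The constraints are consistent.

Step 1: From QD = 5, DA = 4, and ∠QDA = 90°, by the law of cosines:
  QA² = QD² + DA² - 2·QD·DA·cos(90°) = 25 + 16 - 0 = 41
  QA = √41

Step 2: From ES = 11, ST = 4, and ∠EST = 135°, by the law of cosines:
  ET² = ES² + ST² - 2·ES·ST·cos(135°) = 121 + 16 + 62.23 = 199.2
  ET ≈ 14.11

Step 3: From EQ = 15, QD = 5, and ∠EQD = 90°, by the law of cosines:
  ED² = EQ² + QD² - 2·EQ·QD·cos(90°) = 225 + 25 - 0 = 250
  ED = 5·√10

Step 4: From DA = 4, AX = 11, and ∠DAX = 60°, by the law of cosines:
  DX² = DA² + AX² - 2·DA·AX·cos(60°) = 16 + 121 - 44 = 93
  DX = √93

Step 5: From QE = 15, QS = 8, ES = 11, by the inverse law of cosines:
  cos(∠EQS) = (QE² + QS² - ES²) / (2·QE·QS)
  ∠EQS = 45.57°

Step 6: From SE = 11, SQ = 8, EQ = 15, by the inverse law of cosines:
  cos(∠ESQ) = (SE² + SQ² - EQ²) / (2·SE·SQ)
  ∠ESQ = 103.14°

Step 7: From EQ = 15, ES = 11, QS = 8, by the inverse law of cosines:
  cos(∠QES) = (EQ² + ES² - QS²) / (2·EQ·ES)
  ∠QES = 31.29°

Step 8: From QA = √41, QD = 5, AD = 4, by the inverse law of cosines:
  cos(∠AQD) = (QA² + QD² - AD²) / (2·QA·QD)
  ∠AQD = 38.66°

Step 9: From ED = 5·√10, EQ = 15, DQ = 5, by the inverse law of cosines:
  cos(∠DEQ) = (ED² + EQ² - DQ²) / (2·ED·EQ)
  ∠DEQ = 18.43°

Step 10: From ES = 11, ET = 14.11, ST = 4, by the inverse law of cosines:
  cos(∠SET) = (ES² + ET² - ST²) / (2·ES·ET)
  ∠SET = 11.56°

Step 11: From TE = 14.11, TS = 4, ES = 11, by the inverse law of cosines:
  cos(∠ETS) = (TE² + TS² - ES²) / (2·TE·TS)
  ∠ETS = 33.44°

Step 12: From DA = 4, DX = √93, AX = 11, by the inverse law of cosines:
  cos(∠ADX) = (DA² + DX² - AX²) / (2·DA·DX)
  ∠ADX = 98.95°

Step 13: From DE = 5·√10, DQ = 5, EQ = 15, by the inverse law of cosines:
  cos(∠EDQ) = (DE² + DQ² - EQ²) / (2·DE·DQ)
  ∠EDQ = 71.57°

Step 14: From AD = 4, AQ = √41, DQ = 5, by the inverse law of cosines:
  cos(∠DAQ) = (AD² + AQ² - DQ²) / (2·AD·AQ)
  ∠DAQ = 51.34°

Step 15: From XA = 11, XD = √93, AD = 4, by the inverse law of cosines:
  cos(∠AXD) = (XA² + XD² - AD²) / (2·XA·XD)
  ∠AXD = 21.05°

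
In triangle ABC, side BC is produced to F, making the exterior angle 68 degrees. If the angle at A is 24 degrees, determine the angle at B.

The exterior angle theorem states that an exterior angle equals the sum of the two non-adjacent interior angles.
So 68 = 24 + angle B, which gives angle B = 68 - 24 = 44 degrees.

44 degrees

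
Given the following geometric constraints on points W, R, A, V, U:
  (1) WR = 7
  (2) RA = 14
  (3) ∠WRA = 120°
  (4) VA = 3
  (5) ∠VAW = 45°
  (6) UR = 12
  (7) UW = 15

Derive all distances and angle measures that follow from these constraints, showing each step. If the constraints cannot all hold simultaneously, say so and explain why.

The constraints are consistent.

Step 1: From WR = 7, RA = 14, and ∠WRA = 120°, by the law of cosines:
  WA² = WR² + RA² - 2·WR·RA·cos(120°) = 49 + 196 + 98 = 343
  WA = 7·√7

Step 2: From WR = 7, WU = 15, RU = 12, by the inverse law of cosines:
  cos(∠RWU) = (WR² + WU² - RU²) / (2·WR·WU)
  ∠RWU = 51.75°

Step 3: From RU = 12, RW = 7, UW = 15, by the inverse law of cosines:
  cos(∠URW) = (RU² + RW² - UW²) / (2·RU·RW)
  ∠URW = 100.98°

Step 4: From UR = 12, UW = 15, RW = 7, by the inverse law of cosines:
  cos(∠RUW) = (UR² + UW² - RW²) / (2·UR·UW)
  ∠RUW = 27.27°

Step 5: From WA = 7·√7, AV = 3, and ∠WAV = 45°, by the law of cosines:
  WV² = WA² + AV² - 2·WA·AV·cos(45°) = 343 + 9 - 78.57 = 273.4
  WV ≈ 16.54

Step 6: From WA = 7·√7, WR = 7, AR = 14, by the inverse law of cosines:
  cos(∠AWR) = (WA² + WR² - AR²) / (2·WA·WR)
  ∠AWR = 40.89°

Step 7: From AR = 14, AW = 7·√7, RW = 7, by the inverse law of cosines:
  cos(∠RAW) = (AR² + AW² - RW²) / (2·AR·AW)
  ∠RAW = 19.11°

Step 8: From WA = 7·√7, WV = 16.54, AV = 3, by the inverse law of cosines:
  cos(∠AWV) = (WA² + WV² - AV²) / (2·WA·WV)
  ∠AWV = 7.37°

Step 9: From VA = 3, VW = 16.54, AW = 7·√7, by the inverse law of cosines:
  cos(∠AVW) = (VA² + VW² - AW²) / (2·VA·VW)
  ∠AVW = 127.63°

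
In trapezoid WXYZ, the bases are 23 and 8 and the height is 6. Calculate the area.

Area of a trapezoid = (base1 + base2) * height / 2
Area = (23 + 8) * 6 / 2
Area = 31 * 6 / 2
Area = 186 / 2
Area = 93

93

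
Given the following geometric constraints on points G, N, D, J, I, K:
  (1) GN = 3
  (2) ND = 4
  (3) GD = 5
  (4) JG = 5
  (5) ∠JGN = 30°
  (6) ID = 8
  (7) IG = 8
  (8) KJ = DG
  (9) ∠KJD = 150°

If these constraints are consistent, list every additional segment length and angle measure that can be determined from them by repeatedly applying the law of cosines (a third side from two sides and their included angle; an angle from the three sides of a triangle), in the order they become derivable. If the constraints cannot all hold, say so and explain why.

The constraints are consistent. Derivable facts, in order:
After 1 step:
- NJ ≈ 2.83
- ∠DGI = 71.79°
- ∠DGN = 53.13°
- ∠DIG = 36.42°
- ∠DNG = 90°
- ∠GDI = 71.79°
- ∠GDN = 36.87°
After 2 steps:
- ∠GJN = 31.98°
- ∠GNJ = 118.02°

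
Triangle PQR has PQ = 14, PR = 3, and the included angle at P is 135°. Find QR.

Law of cosines: QR^2 = 14^2 + 3^2 - 2(14)(3)cos(135°) = 42*sqrt(2) + 205, so QR = sqrt(42*sqrt(2) + 205).

sqrt(42*sqrt(2) + 205)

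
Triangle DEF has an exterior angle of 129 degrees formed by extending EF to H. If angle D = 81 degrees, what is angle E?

angle E = 129 - 81 = 48 degrees (exterior angle theorem).

48 degrees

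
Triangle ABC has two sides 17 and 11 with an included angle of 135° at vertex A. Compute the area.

When two sides and the included angle are known, the area formula is (1/2)ab sin(C).
The height from one side to the opposite vertex is 11 sin(135°) = 11*sqrt(2)/2.
Area = (1/2) * 17 * 11*sqrt(2)/2 = 187*sqrt(2)/4.

187*sqrt(2)/4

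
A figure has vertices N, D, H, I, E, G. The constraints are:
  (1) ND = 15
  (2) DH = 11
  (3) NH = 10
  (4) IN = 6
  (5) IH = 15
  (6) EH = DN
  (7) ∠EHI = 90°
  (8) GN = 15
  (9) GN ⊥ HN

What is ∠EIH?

From the given relations: EH = DN = 15.
Step 1: By the law of cosines on triangle IHE: IE² = 15² + 15² − 2·15·15·cos(90°) = 450, so IE = 15·√2.
Step 2: By the inverse law of cosines on triangle EIH: cos(∠EIH) = ((15·√2)² + 15² − 15²) / (2·15·√2·15) = 450/636.4 = 0.7071, so ∠EIH = 45°.

Therefore, the measure of angle ∠EIH = 45°.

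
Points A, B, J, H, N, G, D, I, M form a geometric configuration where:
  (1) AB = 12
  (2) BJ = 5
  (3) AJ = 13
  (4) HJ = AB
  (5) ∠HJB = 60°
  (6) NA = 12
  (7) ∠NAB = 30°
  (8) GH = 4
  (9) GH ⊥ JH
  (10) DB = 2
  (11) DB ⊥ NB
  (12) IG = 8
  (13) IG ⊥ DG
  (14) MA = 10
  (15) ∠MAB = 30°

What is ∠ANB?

Step 1: By the law of cosines on triangle NAB: NB² = 12² + 12² − 2·12·12·cos(30°) = 38.58, so NB ≈ 6.21.
Step 2: By the inverse law of cosines on triangle ANB: cos(∠ANB) = (12² + 6.21² − 12²) / (2·12·6.21) = 38.58/149.08 = 0.2588, so ∠ANB = 75°.

Therefore, the measure of angle ∠ANB = 75°.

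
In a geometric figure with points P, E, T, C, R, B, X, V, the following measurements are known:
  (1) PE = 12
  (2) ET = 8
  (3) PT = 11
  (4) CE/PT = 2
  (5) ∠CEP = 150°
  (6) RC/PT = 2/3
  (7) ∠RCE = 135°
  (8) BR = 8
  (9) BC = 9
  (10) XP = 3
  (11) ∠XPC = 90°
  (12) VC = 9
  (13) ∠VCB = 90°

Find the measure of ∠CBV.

Step 1: By the law of cosines on triangle BCV: BV² = 9² + 9² − 2·9·9·cos(90°) = 162, so BV = 9·√2.
Step 2: By the inverse law of cosines on triangle CBV: cos(∠CBV) = (9² + (9·√2)² − 9²) / (2·9·9·√2) = 162/229.1 = 0.7071, so ∠CBV = 45°.

Therefore, the measure of angle ∠CBV = 45°.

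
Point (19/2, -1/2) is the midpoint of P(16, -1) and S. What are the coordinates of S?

Using the midpoint formula: M = ((x1 + x2)/2, (y1 + y2)/2)
We know M = (19/2, -1/2) and P = (16, -1)
For x: 19/2 = (16 + x2)/2, so x2 = 2*19/2 - 16 = 3
For y: -1/2 = (-1 + y2)/2, so y2 = 2*-1/2 - -1 = 0
S = (3, 0)

(3, 0)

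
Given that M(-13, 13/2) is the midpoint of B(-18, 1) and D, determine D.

Using the midpoint formula: M = ((x1 + x2)/2, (y1 + y2)/2)
We know M = (-13, 13/2) and B = (-18, 1)
For x: -13 = (-18 + x2)/2, so x2 = 2*-13 - -18 = -8
For y: 13/2 = (1 + y2)/2, so y2 = 2*13/2 - 1 = 12
D = (-8, 12)

(-8, 12)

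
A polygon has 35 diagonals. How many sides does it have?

Using d = n(n - 3)/2, we solve 35 = n(n - 3)/2.
So n(n - 3) = 70.
Testing n = 10: 10 * 7 = 70 = 70. Correct.
The polygon has 10 sides.

10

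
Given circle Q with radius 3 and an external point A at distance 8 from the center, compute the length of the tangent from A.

Let T be the point of tangency. Then QT ⊥ AT (radius ⊥ tangent).
In right triangle QTA: QA² = QT² + AT²
8² = 3² + AT²
AT² = 55, AT = sqrt(55)

sqrt(55)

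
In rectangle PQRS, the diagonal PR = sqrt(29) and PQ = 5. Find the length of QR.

Using the Pythagorean theorem: d^2 = a^2 + b^2
b^2 = d^2 - a^2
b^2 = 29 - 25
b^2 = 4
b = sqrt(4) = 2

2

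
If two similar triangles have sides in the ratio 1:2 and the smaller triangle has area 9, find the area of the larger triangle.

For similar figures, the area ratio equals the square of the side ratio.
Side ratio (the smaller triangle to the larger triangle) = 1:2, so area ratio = 1^2:2^2 = 1:4.
If the area of the smaller triangle is 9, then the area of the larger triangle = 9 * (4/1) = 36.

36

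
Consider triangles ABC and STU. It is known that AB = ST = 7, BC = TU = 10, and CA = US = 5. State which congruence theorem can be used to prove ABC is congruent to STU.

The given information matches SSS: All three pairs of corresponding sides are equal (Side-Side-Side).

SSS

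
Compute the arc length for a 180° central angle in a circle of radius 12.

Arc length = 2π(12)(1/2) = 12*pi

12*pi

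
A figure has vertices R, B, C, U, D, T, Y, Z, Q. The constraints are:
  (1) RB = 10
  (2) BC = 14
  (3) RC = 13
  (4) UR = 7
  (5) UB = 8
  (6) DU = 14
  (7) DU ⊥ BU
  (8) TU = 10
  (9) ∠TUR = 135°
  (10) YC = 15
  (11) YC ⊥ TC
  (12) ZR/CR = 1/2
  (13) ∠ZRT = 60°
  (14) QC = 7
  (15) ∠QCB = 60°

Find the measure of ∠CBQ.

Step 1: By the law of cosines on triangle BCQ: BQ² = 14² + 7² − 2·14·7·cos(60°) = 147, so BQ = 7·√3.
Step 2: By the inverse law of cosines on triangle CBQ: cos(∠CBQ) = (14² + (7·√3)² − 7²) / (2·14·7·√3) = 294/339.48 = 0.866, so ∠CBQ = 30°.

Therefore, the measure of angle ∠CBQ = 30°.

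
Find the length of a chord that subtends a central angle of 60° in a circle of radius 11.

Drop a perpendicular from the center to the chord, bisecting both the chord and the central angle.
Each half-chord = r sin(θ/2) = 11 sin(30°).
The full chord = 2 × 11 × sin(30°) = 11.

11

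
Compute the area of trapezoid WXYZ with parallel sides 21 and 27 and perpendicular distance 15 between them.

Area = (21 + 27) * 15 / 2 = 720 / 2 = 360

360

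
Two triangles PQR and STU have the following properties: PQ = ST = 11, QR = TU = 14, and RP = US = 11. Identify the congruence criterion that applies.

Consider the given information: PQ = ST = 11, QR = TU = 14, and RP = US = 11
This is not ASA or HL: ASA requires two angles and the side between them. HL only applies to right triangles with matching hypotenuse and leg.
The correct criterion is SSS. All three pairs of corresponding sides are equal (Side-Side-Side).

SSS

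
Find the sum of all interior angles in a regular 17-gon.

The sum of interior angles of an n-sided polygon is (n - 2) * 180.
For n = 17: (17 - 2) * 180 = 15 * 180 = 2700 degrees.

2700 degrees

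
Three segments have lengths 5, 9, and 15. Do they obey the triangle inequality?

Check the triangle inequality: 5 + 9 = 14 ≤ 15.
Since the sum of two sides does not exceed the third, no triangle can be formed.

No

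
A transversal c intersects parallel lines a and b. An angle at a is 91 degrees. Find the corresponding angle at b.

When a transversal crosses parallel lines, angles in the same position at each intersection are called corresponding angles.
These are always equal, so the answer is 91 degrees.

91 degrees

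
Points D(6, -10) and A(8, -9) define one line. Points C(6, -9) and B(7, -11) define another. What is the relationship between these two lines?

Slope of line 1: m1 = (-9 - -10)/(8 - 6) = 1/2 = 1/2
Slope of line 2: m2 = (-11 - -9)/(7 - 6) = -2/1 = -2
m1 * m2 = -1, so perpendicular.

Perpendicular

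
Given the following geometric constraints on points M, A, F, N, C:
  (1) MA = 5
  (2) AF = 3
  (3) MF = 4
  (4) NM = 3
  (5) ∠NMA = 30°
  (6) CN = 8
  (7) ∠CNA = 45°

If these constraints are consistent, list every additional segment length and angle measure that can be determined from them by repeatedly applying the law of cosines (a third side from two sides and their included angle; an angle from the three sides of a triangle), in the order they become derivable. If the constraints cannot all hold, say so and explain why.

The constraints are consistent. Derivable facts, in order:
After 1 step:
- AN ≈ 2.83
- ∠AFM = 90°
- ∠AMF = 36.87°
- ∠FAM = 53.13°
After 2 steps:
- AC ≈ 6.32
- ∠ANM = 118.02°
- ∠MAN = 31.98°
After 3 steps:
- ∠ACN = 18.46°
- ∠CAN = 116.54°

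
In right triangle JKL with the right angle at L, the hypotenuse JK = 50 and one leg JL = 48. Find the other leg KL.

By the Pythagorean theorem: KL^2 = JK^2 - JL^2
KL^2 = 50^2 - 48^2 = 2500 - 2304 = 196
KL = sqrt(196) = 14

14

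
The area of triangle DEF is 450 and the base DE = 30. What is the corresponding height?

Area = (1/2) * base * height
height = 2 * Area / base
height = 2 * 450 / 30
height = 900 / 30
height = 30

30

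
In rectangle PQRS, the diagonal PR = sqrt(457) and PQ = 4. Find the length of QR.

b = sqrt(d^2 - a^2) = sqrt(457 - 16) = sqrt(441) = 21

21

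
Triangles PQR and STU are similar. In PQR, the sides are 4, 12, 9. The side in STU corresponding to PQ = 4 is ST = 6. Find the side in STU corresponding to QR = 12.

Similar triangles have proportional sides. Setting up the proportion:
ST / PQ = TU / QR
6 / 4 = TU / 12
TU = 12 * 6 / 4 = 18.

18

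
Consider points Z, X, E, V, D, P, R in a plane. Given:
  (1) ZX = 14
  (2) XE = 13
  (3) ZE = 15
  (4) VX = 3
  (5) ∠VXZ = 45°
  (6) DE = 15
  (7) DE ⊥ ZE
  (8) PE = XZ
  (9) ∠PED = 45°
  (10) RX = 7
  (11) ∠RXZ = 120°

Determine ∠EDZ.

Step 1: By the law of cosines on triangle DEZ: DZ² = 15² + 15² − 2·15·15·cos(90°) = 450, so DZ = 15·√2.
Step 2: By the inverse law of cosines on triangle EDZ: cos(∠EDZ) = (15² + (15·√2)² − 15²) / (2·15·15·√2) = 450/636.4 = 0.7071, so ∠EDZ = 45°.

Therefore, the measure of angle ∠EDZ = 45°.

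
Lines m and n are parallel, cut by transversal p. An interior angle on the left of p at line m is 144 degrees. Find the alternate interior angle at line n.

Alternate interior angles lie on opposite sides of the transversal, between the parallel lines.
By the alternate interior angle theorem, they are equal: 144 degrees.

144 degrees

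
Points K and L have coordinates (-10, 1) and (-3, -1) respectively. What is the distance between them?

d = sqrt((-3 - -10)^2 + (-1 - 1)^2)
d = sqrt(7^2 + -2^2)
d = sqrt(49 + 4)
d = sqrt(53)

sqrt(53)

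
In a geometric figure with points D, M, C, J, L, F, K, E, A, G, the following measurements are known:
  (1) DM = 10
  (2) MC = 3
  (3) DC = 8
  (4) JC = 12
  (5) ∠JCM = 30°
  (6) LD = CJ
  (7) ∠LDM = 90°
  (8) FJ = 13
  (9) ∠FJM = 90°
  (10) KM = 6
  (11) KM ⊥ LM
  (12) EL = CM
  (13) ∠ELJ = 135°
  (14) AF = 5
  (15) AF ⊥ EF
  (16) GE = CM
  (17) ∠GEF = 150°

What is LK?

From the given relations: LD = CJ = 12.
Step 1: By the law of cosines on triangle LDM: LM² = 12² + 10² − 2·12·10·cos(90°) = 244, so LM = 2·√61.
Step 2: By the law of cosines on triangle LMK: LK² = (2·√61)² + 6² − 2·2·√61·6·cos(90°) = 280, so LK = 2·√70.

Therefore, the length of LK = 2·√70.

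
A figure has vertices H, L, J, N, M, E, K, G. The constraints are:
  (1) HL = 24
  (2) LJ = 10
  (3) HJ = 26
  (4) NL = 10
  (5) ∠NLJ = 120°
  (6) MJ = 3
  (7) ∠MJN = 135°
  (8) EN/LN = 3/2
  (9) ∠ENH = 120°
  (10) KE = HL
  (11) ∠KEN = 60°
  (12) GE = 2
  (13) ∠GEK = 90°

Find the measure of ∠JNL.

Step 1: By the law of cosines on triangle NLJ: NJ² = 10² + 10² − 2·10·10·cos(120°) = 300, so NJ = 10·√3.
Step 2: By the inverse law of cosines on triangle JNL: cos(∠JNL) = ((10·√3)² + 10² − 10²) / (2·10·√3·10) = 300/346.41 = 0.866, so ∠JNL = 30°.

Therefore, the measure of angle ∠JNL = 30°.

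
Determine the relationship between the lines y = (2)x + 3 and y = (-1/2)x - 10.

Slope of line 1: m1 = 2
Slope of line 2: m2 = -1/2
m1 * m2 = -1, so perpendicular.

Perpendicular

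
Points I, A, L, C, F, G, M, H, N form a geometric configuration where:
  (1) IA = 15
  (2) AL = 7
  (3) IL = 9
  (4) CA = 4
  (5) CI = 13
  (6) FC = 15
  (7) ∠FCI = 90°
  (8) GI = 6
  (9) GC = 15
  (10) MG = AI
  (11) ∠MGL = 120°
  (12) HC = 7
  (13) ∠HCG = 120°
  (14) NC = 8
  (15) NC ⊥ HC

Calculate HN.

Step 1: By the law of cosines on triangle HCN: HN² = 7² + 8² − 2·7·8·cos(90°) = 113, so HN = √113.

Therefore, the length of HN = √113.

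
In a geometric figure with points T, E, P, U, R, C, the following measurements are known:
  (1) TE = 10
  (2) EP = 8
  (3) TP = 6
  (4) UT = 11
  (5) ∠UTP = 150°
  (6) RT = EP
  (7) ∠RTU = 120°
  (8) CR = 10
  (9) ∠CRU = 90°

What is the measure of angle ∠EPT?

Step 1: By the inverse law of cosines on triangle EPT: cos(∠EPT) = (8² + 6² − 10²) / (2·8·6) = 0/96 = 0, so ∠EPT = 90°.

Therefore, the measure of angle ∠EPT = 90°.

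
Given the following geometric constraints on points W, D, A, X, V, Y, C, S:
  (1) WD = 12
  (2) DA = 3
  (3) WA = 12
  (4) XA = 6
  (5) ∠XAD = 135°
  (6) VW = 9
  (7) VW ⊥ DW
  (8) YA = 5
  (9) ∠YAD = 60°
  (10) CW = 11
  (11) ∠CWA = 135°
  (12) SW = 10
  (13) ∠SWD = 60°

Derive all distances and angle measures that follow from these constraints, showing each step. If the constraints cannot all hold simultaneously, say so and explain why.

The constraints are consistent.

Step 1: From DA = 3, AX = 6, and ∠DAX = 135°, by the law of cosines:
  DX² = DA² + AX² - 2·DA·AX·cos(135°) = 9 + 36 + 25.46 = 70.46
  DX ≈ 8.39

Step 2: From DW = 12, WV = 9, and ∠DWV = 90°, by the law of cosines:
  DV² = DW² + WV² - 2·DW·WV·cos(90°) = 144 + 81 - 0 = 225
  DV = 15

Step 3: From DA = 3, AY = 5, and ∠DAY = 60°, by the law of cosines:
  DY² = DA² + AY² - 2·DA·AY·cos(60°) = 9 + 25 - 15 = 19
  DY = √19

Step 4: From DW = 12, WS = 10, and ∠DWS = 60°, by the law of cosines:
  DS² = DW² + WS² - 2·DW·WS·cos(60°) = 144 + 100 - 120 = 124
  DS = 2·√31

Step 5: From AW = 12, WC = 11, and ∠AWC = 135°, by the law of cosines:
  AC² = AW² + WC² - 2·AW·WC·cos(135°) = 144 + 121 + 186.7 = 451.7
  AC ≈ 21.25

Step 6: From WA = 12, WD = 12, AD = 3, by the inverse law of cosines:
  cos(∠AWD) = (WA² + WD² - AD²) / (2·WA·WD)
  ∠AWD = 14.36°

Step 7: From DA = 3, DW = 12, AW = 12, by the inverse law of cosines:
  cos(∠ADW) = (DA² + DW² - AW²) / (2·DA·DW)
  ∠ADW = 82.82°

Step 8: From AD = 3, AW = 12, DW = 12, by the inverse law of cosines:
  cos(∠DAW) = (AD² + AW² - DW²) / (2·AD·AW)
  ∠DAW = 82.82°

Step 9: From DA = 3, DX = 8.39, AX = 6, by the inverse law of cosines:
  cos(∠ADX) = (DA² + DX² - AX²) / (2·DA·DX)
  ∠ADX = 30.36°

Step 10: From DA = 3, DY = √19, AY = 5, by the inverse law of cosines:
  cos(∠ADY) = (DA² + DY² - AY²) / (2·DA·DY)
  ∠ADY = 83.41°

Step 11: From DS = 2·√31, DW = 12, SW = 10, by the inverse law of cosines:
  cos(∠SDW) = (DS² + DW² - SW²) / (2·DS·DW)
  ∠SDW = 51.05°

Step 12: From DV = 15, DW = 12, VW = 9, by the inverse law of cosines:
  cos(∠VDW) = (DV² + DW² - VW²) / (2·DV·DW)
  ∠VDW = 36.87°

Step 13: From AC = 21.25, AW = 12, CW = 11, by the inverse law of cosines:
  cos(∠CAW) = (AC² + AW² - CW²) / (2·AC·AW)
  ∠CAW = 21.47°

Step 14: From XA = 6, XD = 8.39, AD = 3, by the inverse law of cosines:
  cos(∠AXD) = (XA² + XD² - AD²) / (2·XA·XD)
  ∠AXD = 14.64°

Step 15: From VD = 15, VW = 9, DW = 12, by the inverse law of cosines:
  cos(∠DVW) = (VD² + VW² - DW²) / (2·VD·VW)
  ∠DVW = 53.13°

Step 16: From YA = 5, YD = √19, AD = 3, by the inverse law of cosines:
  cos(∠AYD) = (YA² + YD² - AD²) / (2·YA·YD)
  ∠AYD = 36.59°

Step 17: From CA = 21.25, CW = 11, AW = 12, by the inverse law of cosines:
  cos(∠ACW) = (CA² + CW² - AW²) / (2·CA·CW)
  ∠ACW = 23.53°

Step 18: From SD = 2·√31, SW = 10, DW = 12, by the inverse law of cosines:
  cos(∠DSW) = (SD² + SW² - DW²) / (2·SD·SW)
  ∠DSW = 68.95°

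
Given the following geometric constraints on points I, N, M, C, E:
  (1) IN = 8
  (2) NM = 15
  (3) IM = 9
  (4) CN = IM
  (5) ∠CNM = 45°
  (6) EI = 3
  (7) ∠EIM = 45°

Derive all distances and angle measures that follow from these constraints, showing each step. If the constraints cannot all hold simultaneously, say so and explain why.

The constraints are consistent.

From the given relations:
  CN = IM = 9

Step 1: From MN = 15, NC = 9, and ∠MNC = 45°, by the law of cosines:
  MC² = MN² + NC² - 2·MN·NC·cos(45°) = 225 + 81 - 190.9 = 115.1
  MC ≈ 10.73

Step 2: From MI = 9, IE = 3, and ∠MIE = 45°, by the law of cosines:
  ME² = MI² + IE² - 2·MI·IE·cos(45°) = 81 + 9 - 38.18 = 51.82
  ME ≈ 7.2

Step 3: From IM = 9, IN = 8, MN = 15, by the inverse law of cosines:
  cos(∠MIN) = (IM² + IN² - MN²) / (2·IM·IN)
  ∠MIN = 123.75°

Step 4: From NI = 8, NM = 15, IM = 9, by the inverse law of cosines:
  cos(∠INM) = (NI² + NM² - IM²) / (2·NI·NM)
  ∠INM = 29.93°

Step 5: From MI = 9, MN = 15, IN = 8, by the inverse law of cosines:
  cos(∠IMN) = (MI² + MN² - IN²) / (2·MI·MN)
  ∠IMN = 26.32°

Step 6: From MC = 10.73, MN = 15, CN = 9, by the inverse law of cosines:
  cos(∠CMN) = (MC² + MN² - CN²) / (2·MC·MN)
  ∠CMN = 36.39°

Step 7: From ME = 7.2, MI = 9, EI = 3, by the inverse law of cosines:
  cos(∠EMI) = (ME² + MI² - EI²) / (2·ME·MI)
  ∠EMI = 17.14°

Step 8: From CM = 10.73, CN = 9, MN = 15, by the inverse law of cosines:
  cos(∠MCN) = (CM² + CN² - MN²) / (2·CM·CN)
  ∠MCN = 98.61°

Step 9: From EI = 3, EM = 7.2, IM = 9, by the inverse law of cosines:
  cos(∠IEM) = (EI² + EM² - IM²) / (2·EI·EM)
  ∠IEM = 117.86°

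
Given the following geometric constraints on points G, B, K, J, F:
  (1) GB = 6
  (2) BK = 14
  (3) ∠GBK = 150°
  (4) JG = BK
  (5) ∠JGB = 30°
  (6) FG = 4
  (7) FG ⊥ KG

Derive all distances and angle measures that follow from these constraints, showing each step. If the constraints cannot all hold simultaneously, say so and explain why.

The constraints are consistent.

From the given relations:
  JG = BK = 14

Step 1: From GB = 6, BK = 14, and ∠GBK = 150°, by the law of cosines:
  GK² = GB² + BK² - 2·GB·BK·cos(150°) = 36 + 196 + 145.5 = 377.5
  GK ≈ 19.43

Step 2: From BG = 6, GJ = 14, and ∠BGJ = 30°, by the law of cosines:
  BJ² = BG² + GJ² - 2·BG·GJ·cos(30°) = 36 + 196 - 145.5 = 86.51
  BJ ≈ 9.3

Step 3: From KG = 19.43, GF = 4, and ∠KGF = 90°, by the law of cosines:
  KF² = KG² + GF² - 2·KG·GF·cos(90°) = 377.5 + 16 - 0 = 393.5
  KF ≈ 19.84

Step 4: From GB = 6, GK = 19.43, BK = 14, by the inverse law of cosines:
  cos(∠BGK) = (GB² + GK² - BK²) / (2·GB·GK)
  ∠BGK = 21.12°

Step 5: From BG = 6, BJ = 9.3, GJ = 14, by the inverse law of cosines:
  cos(∠GBJ) = (BG² + BJ² - GJ²) / (2·BG·BJ)
  ∠GBJ = 131.18°

Step 6: From KB = 14, KG = 19.43, BG = 6, by the inverse law of cosines:
  cos(∠BKG) = (KB² + KG² - BG²) / (2·KB·KG)
  ∠BKG = 8.88°

Step 7: From JB = 9.3, JG = 14, BG = 6, by the inverse law of cosines:
  cos(∠BJG) = (JB² + JG² - BG²) / (2·JB·JG)
  ∠BJG = 18.82°

Step 8: From KF = 19.84, KG = 19.43, FG = 4, by the inverse law of cosines:
  cos(∠FKG) = (KF² + KG² - FG²) / (2·KF·KG)
  ∠FKG = 11.63°

Step 9: From FG = 4, FK = 19.84, GK = 19.43, by the inverse law of cosines:
  cos(∠GFK) = (FG² + FK² - GK²) / (2·FG·FK)
  ∠GFK = 78.37°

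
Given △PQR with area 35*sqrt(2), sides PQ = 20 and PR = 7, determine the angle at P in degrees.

sin(C) = 2 * 35*sqrt(2) / (20 * 7) = sqrt(2)/2, so C = arcsin(sqrt(2)/2) = 45°.
Since sin(180° - C) = sin(C), the obtuse angle 135° gives the same area, so C = 45° or C = 135°.

45° or 135°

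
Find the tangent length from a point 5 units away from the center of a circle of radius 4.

tangent = √(d² - r²) = √(5² - 4²) = √(25 - 16) = √9 = 3

3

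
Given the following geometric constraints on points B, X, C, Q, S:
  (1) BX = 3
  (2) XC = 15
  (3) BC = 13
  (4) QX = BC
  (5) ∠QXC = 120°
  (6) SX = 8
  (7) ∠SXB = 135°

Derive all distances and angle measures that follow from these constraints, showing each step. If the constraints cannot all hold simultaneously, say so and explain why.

The constraints are consistent.

From the given relations:
  QX = BC = 13

Step 1: From BX = 3, XS = 8, and ∠BXS = 135°, by the law of cosines:
  BS² = BX² + XS² - 2·BX·XS·cos(135°) = 9 + 64 + 33.94 = 106.9
  BS ≈ 10.34

Step 2: From CX = 15, XQ = 13, and ∠CXQ = 120°, by the law of cosines:
  CQ² = CX² + XQ² - 2·CX·XQ·cos(120°) = 225 + 169 + 195 = 589
  CQ ≈ 24.27

Step 3: From BC = 13, BX = 3, CX = 15, by the inverse law of cosines:
  cos(∠CBX) = (BC² + BX² - CX²) / (2·BC·BX)
  ∠CBX = 127.05°

Step 4: From XB = 3, XC = 15, BC = 13, by the inverse law of cosines:
  cos(∠BXC) = (XB² + XC² - BC²) / (2·XB·XC)
  ∠BXC = 43.76°

Step 5: From CB = 13, CX = 15, BX = 3, by the inverse law of cosines:
  cos(∠BCX) = (CB² + CX² - BX²) / (2·CB·CX)
  ∠BCX = 9.18°

Step 6: From BS = 10.34, BX = 3, SX = 8, by the inverse law of cosines:
  cos(∠SBX) = (BS² + BX² - SX²) / (2·BS·BX)
  ∠SBX = 33.16°

Step 7: From CQ = 24.27, CX = 15, QX = 13, by the inverse law of cosines:
  cos(∠QCX) = (CQ² + CX² - QX²) / (2·CQ·CX)
  ∠QCX = 27.64°

Step 8: From QC = 24.27, QX = 13, CX = 15, by the inverse law of cosines:
  cos(∠CQX) = (QC² + QX² - CX²) / (2·QC·QX)
  ∠CQX = 32.36°

Step 9: From SB = 10.34, SX = 8, BX = 3, by the inverse law of cosines:
  cos(∠BSX) = (SB² + SX² - BX²) / (2·SB·SX)
  ∠BSX = 11.84°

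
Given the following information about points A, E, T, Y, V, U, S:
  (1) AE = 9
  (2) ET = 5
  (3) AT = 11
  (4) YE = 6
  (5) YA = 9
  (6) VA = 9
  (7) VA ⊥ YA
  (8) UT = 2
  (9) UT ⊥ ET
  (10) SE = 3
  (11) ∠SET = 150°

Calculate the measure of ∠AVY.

Step 1: By the law of cosines on triangle VAY: VY² = 9² + 9² − 2·9·9·cos(90°) = 162, so VY = 9·√2.
Step 2: By the inverse law of cosines on triangle AVY: cos(∠AVY) = (9² + (9·√2)² − 9²) / (2·9·9·√2) = 162/229.1 = 0.7071, so ∠AVY = 45°.

Therefore, the measure of angle ∠AVY = 45°.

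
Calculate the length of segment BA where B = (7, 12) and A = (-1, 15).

The horizontal distance is |-1 - 7| = 8 and the vertical distance is |15 - 12| = 3.
By the Pythagorean theorem, d = sqrt(8^2 + 3^2) = sqrt(73).

sqrt(73)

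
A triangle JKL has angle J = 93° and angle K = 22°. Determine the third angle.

angle L = 180 - 93 - 22 = 65 degrees.

65 degrees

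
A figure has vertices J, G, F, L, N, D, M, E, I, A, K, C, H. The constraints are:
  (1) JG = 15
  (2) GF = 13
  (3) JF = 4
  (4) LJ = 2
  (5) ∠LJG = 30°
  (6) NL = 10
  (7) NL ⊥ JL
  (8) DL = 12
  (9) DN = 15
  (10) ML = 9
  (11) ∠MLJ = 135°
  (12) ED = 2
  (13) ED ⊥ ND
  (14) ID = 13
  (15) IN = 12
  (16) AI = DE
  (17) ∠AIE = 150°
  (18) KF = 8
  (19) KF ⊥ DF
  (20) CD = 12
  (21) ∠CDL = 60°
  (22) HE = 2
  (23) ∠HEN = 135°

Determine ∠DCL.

Step 1: By the law of cosines on triangle CDL: CL² = 12² + 12² − 2·12·12·cos(60°) = 144, so CL = 12.
Step 2: By the inverse law of cosines on triangle DCL: cos(∠DCL) = (12² + 12² − 12²) / (2·12·12) = 144/288 = 0.5, so ∠DCL = 60°.

Therefore, the measure of angle ∠DCL = 60°.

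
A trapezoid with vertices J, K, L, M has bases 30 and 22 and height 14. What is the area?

A trapezoid's area equals the midsegment times the height.
The midsegment is (30 + 22) / 2 = 26.
Area = 26 * 14 = 364.

364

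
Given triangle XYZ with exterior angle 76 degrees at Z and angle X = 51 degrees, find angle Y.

The exterior angle theorem states that an exterior angle equals the sum of the two non-adjacent interior angles.
So 76 = 51 + angle Y, which gives angle Y = 76 - 51 = 25 degrees.

25 degrees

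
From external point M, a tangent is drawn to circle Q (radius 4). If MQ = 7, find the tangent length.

tangent = √(d² - r²) = √(7² - 4²) = √(49 - 16) = √33 = sqrt(33)

sqrt(33)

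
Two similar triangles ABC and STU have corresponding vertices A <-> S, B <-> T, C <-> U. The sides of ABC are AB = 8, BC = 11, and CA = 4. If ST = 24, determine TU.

Similar triangles have proportional sides. Setting up the proportion:
ST / AB = TU / BC
24 / 8 = TU / 11
TU = 11 * 24 / 8 = 33.

33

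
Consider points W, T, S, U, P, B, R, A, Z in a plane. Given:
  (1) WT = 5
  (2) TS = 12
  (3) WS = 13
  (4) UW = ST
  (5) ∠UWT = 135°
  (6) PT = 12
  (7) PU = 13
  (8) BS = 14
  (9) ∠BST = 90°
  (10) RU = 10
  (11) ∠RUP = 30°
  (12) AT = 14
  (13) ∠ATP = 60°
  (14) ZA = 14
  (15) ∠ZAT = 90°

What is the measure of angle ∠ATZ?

Step 1: By the law of cosines on triangle TAZ: TZ² = 14² + 14² − 2·14·14·cos(90°) = 392, so TZ = 14·√2.
Step 2: By the inverse law of cosines on triangle ATZ: cos(∠ATZ) = (14² + (14·√2)² − 14²) / (2·14·14·√2) = 392/554.37 = 0.7071, so ∠ATZ = 45°.

Therefore, the measure of angle ∠ATZ = 45°.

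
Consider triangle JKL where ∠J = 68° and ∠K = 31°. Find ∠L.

The interior angles sum to 180°: angle L = 180 - 68 - 31 = 81°.
The triangle is acute (angles 68°, 31°, 81°).

81 degrees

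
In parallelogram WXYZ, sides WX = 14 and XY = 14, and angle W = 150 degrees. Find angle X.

In a parallelogram, consecutive angles are supplementary (sum to 180°).
angle X = 180 - angle W
angle X = 180 - 150
angle X = 30 degrees

30 degrees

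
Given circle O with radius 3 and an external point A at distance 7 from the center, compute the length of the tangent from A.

tangent = √(d² - r²) = √(7² - 3²) = √(49 - 9) = √40 = 2*sqrt(10)

2*sqrt(10)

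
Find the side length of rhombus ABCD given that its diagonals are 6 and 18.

The diagonals of a rhombus bisect each other at right angles.
Half-diagonals: 6/2 = 3 and 18/2 = 9
side = sqrt(3^2 + 9^2)
side = sqrt(9 + 81)
side = sqrt(90) = 3*sqrt(10)

3*sqrt(10)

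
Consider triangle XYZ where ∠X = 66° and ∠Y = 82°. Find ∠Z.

angle Z = 180 - 66 - 82 = 32 degrees.

32 degrees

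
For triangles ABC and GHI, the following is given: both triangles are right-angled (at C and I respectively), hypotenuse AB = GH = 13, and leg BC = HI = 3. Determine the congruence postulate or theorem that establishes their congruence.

Consider the given information: both triangles are right-angled (at C and I respectively), hypotenuse AB = GH = 13, and leg BC = HI = 3
This is not SSS or SAS: SSS requires all three pairs of sides, but we don't have that. SAS requires two sides and the included angle between them.
The correct criterion is HL. The hypotenuse and one leg of two right triangles are equal (Hypotenuse-Leg).

HL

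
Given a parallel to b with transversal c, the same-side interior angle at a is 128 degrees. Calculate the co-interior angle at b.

Co-interior angles sum to 180: 180 - 128 = 52 degrees.

52 degrees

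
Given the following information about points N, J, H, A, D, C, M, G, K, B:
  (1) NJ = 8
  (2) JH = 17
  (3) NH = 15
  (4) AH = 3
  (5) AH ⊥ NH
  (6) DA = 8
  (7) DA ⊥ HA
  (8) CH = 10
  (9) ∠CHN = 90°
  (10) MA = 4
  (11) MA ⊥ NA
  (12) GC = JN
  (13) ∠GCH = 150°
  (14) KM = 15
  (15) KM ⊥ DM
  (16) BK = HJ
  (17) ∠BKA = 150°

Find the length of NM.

Step 1: By the law of cosines on triangle NHA: NA² = 15² + 3² − 2·15·3·cos(90°) = 234, so NA = 3·√26.
Step 2: By the law of cosines on triangle NAM: NM² = (3·√26)² + 4² − 2·3·√26·4·cos(90°) = 250, so NM = 5·√10.

Therefore, the length of NM = 5·√10.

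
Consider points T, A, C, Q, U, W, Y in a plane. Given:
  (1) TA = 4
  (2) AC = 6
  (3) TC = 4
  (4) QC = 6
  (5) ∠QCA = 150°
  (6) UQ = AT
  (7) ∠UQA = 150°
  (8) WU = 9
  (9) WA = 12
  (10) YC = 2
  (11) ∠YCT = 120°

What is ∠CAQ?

Step 1: By the law of cosines on triangle ACQ: AQ² = 6² + 6² − 2·6·6·cos(150°) = 134.35, so AQ ≈ 11.59.
Step 2: By the inverse law of cosines on triangle CAQ: cos(∠CAQ) = (6² + 11.59² − 6²) / (2·6·11.59) = 134.35/139.09 = 0.9659, so ∠CAQ = 15°.

Therefore, the measure of angle ∠CAQ = 15°.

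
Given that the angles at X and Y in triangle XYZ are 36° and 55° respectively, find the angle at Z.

Let angle Z = x. Then 36 + 55 + x = 180.
x = 180 - 91 = 89 degrees.

89 degrees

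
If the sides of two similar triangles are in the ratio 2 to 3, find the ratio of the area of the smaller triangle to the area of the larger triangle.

Area scales with the square of linear dimensions. If every length is multiplied by 2/3, then the area is multiplied by (2/3)^2 = 4/9.
The area ratio is 4:9.

4:9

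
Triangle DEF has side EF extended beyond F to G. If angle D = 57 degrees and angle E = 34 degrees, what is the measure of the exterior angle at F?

Exterior angle = 57 + 34 = 91 degrees (exterior angle theorem).

91 degrees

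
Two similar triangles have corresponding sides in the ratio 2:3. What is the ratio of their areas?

Area ratio = (side ratio)^2 = (2/3)^2 = 4:9.

4:9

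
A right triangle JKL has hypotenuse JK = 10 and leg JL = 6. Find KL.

Rearranging the Pythagorean theorem to solve for the unknown leg:
leg^2 = hypotenuse^2 - known_leg^2 = 100 - 36 = 64
leg = sqrt(64) = 8.

8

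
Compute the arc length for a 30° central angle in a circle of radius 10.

The full circumference is 2πr = 2π(10) = 20*pi.
The arc spans 30° out of 360°, which is a fraction of 1/12.
Arc length = 20*pi × 1/12 = 5*pi/3.

5*pi/3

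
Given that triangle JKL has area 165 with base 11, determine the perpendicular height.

Rearranging the area formula Area = (1/2) * base * height:
height = 2 * Area / base = 2 * 165 / 11 = 30.

30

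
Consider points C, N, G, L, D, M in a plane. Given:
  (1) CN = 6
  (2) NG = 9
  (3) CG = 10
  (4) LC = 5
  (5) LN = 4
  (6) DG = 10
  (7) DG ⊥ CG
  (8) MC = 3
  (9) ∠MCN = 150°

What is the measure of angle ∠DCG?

Step 1: By the law of cosines on triangle CGD: CD² = 10² + 10² − 2·10·10·cos(90°) = 200, so CD = 10·√2.
Step 2: By the inverse law of cosines on triangle DCG: cos(∠DCG) = ((10·√2)² + 10² − 10²) / (2·10·√2·10) = 200/282.84 = 0.7071, so ∠DCG = 45°.

Therefore, the measure of angle ∠DCG = 45°.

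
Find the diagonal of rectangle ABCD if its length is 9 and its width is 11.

d = sqrt(9^2 + 11^2) = sqrt(202)

sqrt(202)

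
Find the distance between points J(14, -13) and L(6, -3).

d = sqrt((-8)^2 + (10)^2) = sqrt(164) = 2*sqrt(41)

2*sqrt(41)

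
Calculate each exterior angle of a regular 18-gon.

Each exterior angle of a regular n-gon is 360 / n.
For n = 18: 360 / 18 = 20 degrees.

20 degrees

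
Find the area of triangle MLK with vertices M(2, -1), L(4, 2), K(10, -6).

Using the Shoelace formula for a triangle:
Area = (1/2)|x0(y1 - y2) + x1(y2 - y0) + x2(y0 - y1)|
Area = (1/2)|2(2 - -6) + 4(-6 - -1) + 10(-1 - 2)|
Area = (1/2)|16 + -20 + -30|
Area = (1/2)|-34|
Area = (1/2)(34)
Area = 17

17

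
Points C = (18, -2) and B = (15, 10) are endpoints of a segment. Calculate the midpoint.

The midpoint is the average of the coordinates:
x: (18 + 15)/2 = 33/2
y: (-2 + 10)/2 = 4
Midpoint = (33/2, 4)

(33/2, 4)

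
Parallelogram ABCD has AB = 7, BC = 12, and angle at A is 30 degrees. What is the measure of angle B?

Consecutive angles are supplementary: angle B = 180 - 30 = 150 degrees.

150 degrees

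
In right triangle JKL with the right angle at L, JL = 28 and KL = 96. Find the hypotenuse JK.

In a right triangle, the square of the hypotenuse equals the sum of the squares of the two legs.
The legs are 28 and 96, so the hypotenuse = sqrt(784 + 9216) = sqrt(10000) = 100.

100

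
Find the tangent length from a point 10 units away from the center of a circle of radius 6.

The tangent, radius, and line from the external point to the center form a right triangle.
The right angle is where the tangent meets the radius.
By the Pythagorean theorem: tangent² + 6² = 10²
tangent² = 100 - 36 = 64
tangent = 8

8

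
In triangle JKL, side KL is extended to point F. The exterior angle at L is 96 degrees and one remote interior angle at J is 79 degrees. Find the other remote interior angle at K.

The exterior angle theorem states that an exterior angle equals the sum of the two non-adjacent interior angles.
So 96 = 79 + angle K, which gives angle K = 96 - 79 = 17 degrees.

17 degrees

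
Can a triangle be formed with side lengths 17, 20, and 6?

Sort the sides: 6, 17, 20.
It suffices to check that the sum of the two smallest exceeds the largest:
6 + 17 = 23 > 20. ✓
Yes, a valid triangle can be formed.

Yes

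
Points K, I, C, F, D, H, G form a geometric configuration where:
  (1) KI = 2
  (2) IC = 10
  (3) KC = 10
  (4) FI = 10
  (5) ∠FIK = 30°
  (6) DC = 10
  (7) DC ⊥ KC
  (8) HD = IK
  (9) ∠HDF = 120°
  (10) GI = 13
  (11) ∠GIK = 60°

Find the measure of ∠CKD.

Step 1: By the law of cosines on triangle KCD: KD² = 10² + 10² − 2·10·10·cos(90°) = 200, so KD = 10·√2.
Step 2: By the inverse law of cosines on triangle CKD: cos(∠CKD) = (10² + (10·√2)² − 10²) / (2·10·10·√2) = 200/282.84 = 0.7071, so ∠CKD = 45°.

Therefore, the measure of angle ∠CKD = 45°.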